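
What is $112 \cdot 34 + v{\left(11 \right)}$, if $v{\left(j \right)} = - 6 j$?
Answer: $3742$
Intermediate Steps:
$112 \cdot 34 + v{\left(11 \right)} = 112 \cdot 34 - 66 = 3808 - 66 = 3742$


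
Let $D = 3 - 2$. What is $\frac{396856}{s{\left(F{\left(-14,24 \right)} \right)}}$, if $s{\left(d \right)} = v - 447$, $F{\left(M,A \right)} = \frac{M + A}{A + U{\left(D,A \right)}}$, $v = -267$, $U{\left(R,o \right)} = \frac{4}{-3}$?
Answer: $- \frac{198428}{357} \approx -555.82$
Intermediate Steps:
$D = 1$
$U{\left(R,o \right)} = - \frac{4}{3}$ ($U{\left(R,o \right)} = 4 \left(- \frac{1}{3}\right) = - \frac{4}{3}$)
$F{\left(M,A \right)} = \frac{A + M}{- \frac{4}{3} + A}$ ($F{\left(M,A \right)} = \frac{M + A}{A - \frac{4}{3}} = \frac{A + M}{- \frac{4}{3} + A}$)
$s{\left(d \right)} = -714$ ($s{\left(d \right)} = -267 - 447 = -714$)
$\frac{396856}{s{\left(F{\left(-14,24 \right)} \right)}} = \frac{396856}{-714} = 396856 \left(- \frac{1}{714}\right) = - \frac{198428}{357}$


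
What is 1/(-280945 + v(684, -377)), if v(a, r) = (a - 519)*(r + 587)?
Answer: -1/246295 ≈ -4.0602e-6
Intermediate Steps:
v(a, r) = (-519 + a)*(587 + r)
1/(-280945 + v(684, -377)) = 1/(-280945 + (-304653 - 519*(-377) + 587*684 + 684*(-377))) = 1/(-280945 + (-304653 + 195663 + 401508 - 257868)) = 1/(-280945 + 34650) = 1/(-246295) = -1/246295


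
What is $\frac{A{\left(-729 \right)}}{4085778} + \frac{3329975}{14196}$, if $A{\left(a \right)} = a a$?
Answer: $\frac{2268847155331}{9666950748} \approx 234.7$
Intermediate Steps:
$A{\left(a \right)} = a^{2}$
$\frac{A{\left(-729 \right)}}{4085778} + \frac{3329975}{14196} = \frac{\left(-729\right)^{2}}{4085778} + \frac{3329975}{14196} = 531441 \cdot \frac{1}{4085778} + 3329975 \cdot \frac{1}{14196} = \frac{177147}{1361926} + \frac{3329975}{14196} = \frac{2268847155331}{9666950748}$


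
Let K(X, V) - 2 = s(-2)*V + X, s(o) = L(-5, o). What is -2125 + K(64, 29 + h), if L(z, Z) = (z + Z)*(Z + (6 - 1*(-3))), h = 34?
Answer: -5146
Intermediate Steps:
L(z, Z) = (9 + Z)*(Z + z) (L(z, Z) = (Z + z)*(Z + (6 + 3)) = (Z + z)*(Z + 9) = (Z + z)*(9 + Z) = (9 + Z)*(Z + z))
s(o) = -45 + o² + 4*o (s(o) = o² + 9*o + 9*(-5) + o*(-5) = o² + 9*o - 45 - 5*o = -45 + o² + 4*o)
K(X, V) = 2 + X - 49*V (K(X, V) = 2 + ((-45 + (-2)² + 4*(-2))*V + X) = 2 + ((-45 + 4 - 8)*V + X) = 2 + (-49*V + X) = 2 + (X - 49*V) = 2 + X - 49*V)
-2125 + K(64, 29 + h) = -2125 + (2 + 64 - 49*(29 + 34)) = -2125 + (2 + 64 - 49*63) = -2125 + (2 + 64 - 3087) = -2125 - 3021 = -5146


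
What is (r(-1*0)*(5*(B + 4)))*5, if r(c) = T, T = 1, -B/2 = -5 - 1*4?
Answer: 550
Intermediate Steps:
B = 18 (B = -2*(-5 - 1*4) = -2*(-5 - 4) = -2*(-9) = 18)
r(c) = 1
(r(-1*0)*(5*(B + 4)))*5 = (1*(5*(18 + 4)))*5 = (1*(5*22))*5 = (1*110)*5 = 110*5 = 550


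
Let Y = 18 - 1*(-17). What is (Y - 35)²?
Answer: 0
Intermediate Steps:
Y = 35 (Y = 18 + 17 = 35)
(Y - 35)² = (35 - 35)² = 0² = 0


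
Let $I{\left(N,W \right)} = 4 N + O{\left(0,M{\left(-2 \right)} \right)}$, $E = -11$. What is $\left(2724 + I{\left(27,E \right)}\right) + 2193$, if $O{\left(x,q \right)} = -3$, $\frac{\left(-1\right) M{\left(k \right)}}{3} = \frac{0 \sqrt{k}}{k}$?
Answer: $5022$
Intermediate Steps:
$M{\left(k \right)} = 0$ ($M{\left(k \right)} = - 3 \frac{0 \sqrt{k}}{k} = - 3 \frac{0}{k} = \left(-3\right) 0 = 0$)
$I{\left(N,W \right)} = -3 + 4 N$ ($I{\left(N,W \right)} = 4 N - 3 = -3 + 4 N$)
$\left(2724 + I{\left(27,E \right)}\right) + 2193 = \left(2724 + \left(-3 + 4 \cdot 27\right)\right) + 2193 = \left(2724 + \left(-3 + 108\right)\right) + 2193 = \left(2724 + 105\right) + 2193 = 2829 + 2193 = 5022$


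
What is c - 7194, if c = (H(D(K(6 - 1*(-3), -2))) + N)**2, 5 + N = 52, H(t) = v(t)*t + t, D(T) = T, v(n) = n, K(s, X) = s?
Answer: 11575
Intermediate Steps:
H(t) = t + t**2 (H(t) = t*t + t = t**2 + t = t + t**2)
N = 47 (N = -5 + 52 = 47)
c = 18769 (c = ((6 - 1*(-3))*(1 + (6 - 1*(-3))) + 47)**2 = ((6 + 3)*(1 + (6 + 3)) + 47)**2 = (9*(1 + 9) + 47)**2 = (9*10 + 47)**2 = (90 + 47)**2 = 137**2 = 18769)
c - 7194 = 18769 - 7194 = 11575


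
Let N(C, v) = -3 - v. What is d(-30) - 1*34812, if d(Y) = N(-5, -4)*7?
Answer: -34805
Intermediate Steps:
d(Y) = 7 (d(Y) = (-3 - 1*(-4))*7 = (-3 + 4)*7 = 1*7 = 7)
d(-30) - 1*34812 = 7 - 1*34812 = 7 - 34812 = -34805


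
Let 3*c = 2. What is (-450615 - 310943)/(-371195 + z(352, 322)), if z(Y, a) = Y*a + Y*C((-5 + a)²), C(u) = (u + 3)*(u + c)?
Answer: -2284674/10663917633743 ≈ -2.1424e-7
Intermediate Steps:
c = ⅔ (c = (⅓)*2 = ⅔ ≈ 0.66667)
C(u) = (3 + u)*(⅔ + u) (C(u) = (u + 3)*(u + ⅔) = (3 + u)*(⅔ + u))
z(Y, a) = Y*a + Y*(2 + (-5 + a)⁴ + 11*(-5 + a)²/3) (z(Y, a) = Y*a + Y*(2 + ((-5 + a)²)² + 11*(-5 + a)²/3) = Y*a + Y*(2 + (-5 + a)⁴ + 11*(-5 + a)²/3))
(-450615 - 310943)/(-371195 + z(352, 322)) = (-450615 - 310943)/(-371195 + (⅓)*352*(6 + 3*322 + 3*(-5 + 322)⁴ + 11*(-5 + 322)²)) = -761558/(-371195 + (⅓)*352*(6 + 966 + 3*317⁴ + 11*317²)) = -761558/(-371195 + (⅓)*352*(6 + 966 + 3*10098039121 + 11*100489)) = -761558/(-371195 + (⅓)*352*(6 + 966 + 30294117363 + 1105379)) = -761558/(-371195 + (⅓)*352*30295223714) = -761558/(-371195 + 10663918747328/3) = -761558/10663917633743/3 = -761558*3/10663917633743 = -2284674/10663917633743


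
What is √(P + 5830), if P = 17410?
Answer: 2*√5810 ≈ 152.45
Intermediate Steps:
√(P + 5830) = √(17410 + 5830) = √23240 = 2*√5810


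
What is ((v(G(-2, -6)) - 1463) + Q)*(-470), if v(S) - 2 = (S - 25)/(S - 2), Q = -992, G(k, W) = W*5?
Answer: 18433635/16 ≈ 1.1521e+6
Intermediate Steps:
G(k, W) = 5*W
v(S) = 2 + (-25 + S)/(-2 + S) (v(S) = 2 + (S - 25)/(S - 2) = 2 + (-25 + S)/(-2 + S))
((v(G(-2, -6)) - 1463) + Q)*(-470) = (((-29 + 3*(5*(-6)))/(-2 + 5*(-6)) - 1463) - 992)*(-470) = (((-29 + 3*(-30))/(-2 - 30) - 1463) - 992)*(-470) = (((-29 - 90)/(-32) - 1463) - 992)*(-470) = ((-1/32*(-119) - 1463) - 992)*(-470) = ((119/32 - 1463) - 992)*(-470) = (-46697/32 - 992)*(-470) = -78441/32*(-470) = 18433635/16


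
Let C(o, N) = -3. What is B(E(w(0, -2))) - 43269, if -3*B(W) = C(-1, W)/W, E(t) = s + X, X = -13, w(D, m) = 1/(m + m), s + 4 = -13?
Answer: -1298071/30 ≈ -43269.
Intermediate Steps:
s = -17 (s = -4 - 13 = -17)
w(D, m) = 1/(2*m)
E(t) = -30 (E(t) = -17 - 13 = -30)
B(W) = 1/W (B(W) = -(-1)/W = 1/W)
B(E(w(0, -2))) - 43269 = 1/(-30) - 43269 = -1/30 - 43269 = -1298071/30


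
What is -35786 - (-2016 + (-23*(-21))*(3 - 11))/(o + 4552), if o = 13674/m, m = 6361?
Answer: -518322649438/14484473 ≈ -35785.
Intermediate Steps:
o = 13674/6361 ≈ 2.1497
-35786 - (-2016 + (-23*(-21))*(3 - 11))/(o + 4552) = -35786 - (-2016 + (-23*(-21))*(3 - 11))/(13674/6361 + 4552) = -35786 - (-2016 + 483*(-8))/28968946/6361 = -35786 - (-2016 - 3864)*6361/28968946 = -35786 - (-5880)*6361/28968946 = -35786 - 1*(-18701340/14484473) = -35786 + 18701340/14484473 = -518322649438/14484473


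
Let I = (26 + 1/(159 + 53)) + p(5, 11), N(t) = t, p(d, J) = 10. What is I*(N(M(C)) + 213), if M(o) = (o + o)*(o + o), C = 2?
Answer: 1747957/212 ≈ 8245.1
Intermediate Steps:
M(o) = 4*o**2 (M(o) = (2*o)*(2*o) = 4*o**2)
I = 7633/212 (I = (26 + 1/(159 + 53)) + 10 = (26 + 1/212) + 10 = 5513/212 + 10 = 7633/212 ≈ 36.005)
I*(N(M(C)) + 213) = 7633*(4*2**2 + 213)/212 = 7633*(4*4 + 213)/212 = 7633*(16 + 213)/212 = (7633/212)*229 = 1747957/212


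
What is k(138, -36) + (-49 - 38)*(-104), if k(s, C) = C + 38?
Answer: 9050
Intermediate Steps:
k(s, C) = 38 + C
k(138, -36) + (-49 - 38)*(-104) = (38 - 36) + (-49 - 38)*(-104) = 2 - 87*(-104) = 2 + 9048 = 9050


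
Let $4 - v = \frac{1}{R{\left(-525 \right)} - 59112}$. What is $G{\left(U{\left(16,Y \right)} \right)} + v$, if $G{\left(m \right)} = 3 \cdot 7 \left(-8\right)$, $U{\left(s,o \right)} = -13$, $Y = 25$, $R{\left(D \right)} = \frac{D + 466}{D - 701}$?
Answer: $- \frac{11885284266}{72471253} \approx -164.0$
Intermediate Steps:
$R{\left(D \right)} = \frac{466 + D}{-701 + D}$
$G{\left(m \right)} = -168$ ($G{\left(m \right)} = 21 \left(-8\right) = -168$)
$v = \frac{289886238}{72471253}$ ($v = 4 - \frac{1}{\frac{466 - 525}{-701 - 525} - 59112} = 4 - \frac{1}{\frac{1}{-1226} \left(-59\right) - 59112} = 4 - \frac{1}{\left(- \frac{1}{1226}\right) \left(-59\right) - 59112} = 4 - \frac{1}{\frac{59}{1226} - 59112} = 4 - \frac{1}{- \frac{72471253}{1226}} = 4 - - \frac{1226}{72471253} = 4 + \frac{1226}{72471253} = \frac{289886238}{72471253} \approx 4.0$)
$G{\left(U{\left(16,Y \right)} \right)} + v = -168 + \frac{289886238}{72471253} = - \frac{11885284266}{72471253}$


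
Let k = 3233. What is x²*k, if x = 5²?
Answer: 2020625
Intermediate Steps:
x = 25
x²*k = 25²*3233 = 625*3233 = 2020625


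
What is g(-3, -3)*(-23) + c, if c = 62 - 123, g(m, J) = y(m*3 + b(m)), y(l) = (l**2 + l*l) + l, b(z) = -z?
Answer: -1579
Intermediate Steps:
y(l) = l + 2*l**2 (y(l) = (l**2 + l**2) + l = 2*l**2 + l = l + 2*l**2)
g(m, J) = 2*m*(1 + 4*m) (g(m, J) = (m*3 - m)*(1 + 2*(m*3 - m)) = (3*m - m)*(1 + 2*(3*m - m)) = (2*m)*(1 + 2*(2*m)) = (2*m)*(1 + 4*m) = 2*m*(1 + 4*m))
c = -61
g(-3, -3)*(-23) + c = (2*(-3)*(1 + 4*(-3)))*(-23) - 61 = (2*(-3)*(1 - 12))*(-23) - 61 = (2*(-3)*(-11))*(-23) - 61 = 66*(-23) - 61 = -1518 - 61 = -1579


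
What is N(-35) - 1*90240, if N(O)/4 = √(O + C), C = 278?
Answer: -90240 + 36*√3 ≈ -90178.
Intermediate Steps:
N(O) = 4*√(278 + O) (N(O) = 4*√(O + 278) = 4*√(278 + O))
N(-35) - 1*90240 = 4*√(278 - 35) - 1*90240 = 4*√243 - 90240 = 4*(9*√3) - 90240 = 36*√3 - 90240 = -90240 + 36*√3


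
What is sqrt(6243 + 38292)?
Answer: sqrt(44535) ≈ 211.03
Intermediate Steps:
sqrt(6243 + 38292) = sqrt(44535)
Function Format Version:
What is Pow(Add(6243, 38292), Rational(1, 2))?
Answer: Pow(44535, Rational(1, 2)) ≈ 211.03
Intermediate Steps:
Pow(Add(6243, 38292), Rational(1, 2)) = Pow(44535, Rational(1, 2))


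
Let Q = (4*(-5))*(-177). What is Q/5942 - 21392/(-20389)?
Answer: 99644162/60575719 ≈ 1.6450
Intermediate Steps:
Q = 3540 (Q = -20*(-177) = 3540)
Q/5942 - 21392/(-20389) = 3540/5942 - 21392/(-20389) = 3540*(1/5942) - 21392*(-1/20389) = 1770/2971 + 21392/20389 = 99644162/60575719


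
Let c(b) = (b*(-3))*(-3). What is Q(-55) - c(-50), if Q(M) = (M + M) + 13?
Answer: 353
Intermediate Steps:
c(b) = 9*b (c(b) = -3*b*(-3) = 9*b)
Q(M) = 13 + 2*M (Q(M) = 2*M + 13 = 13 + 2*M)
Q(-55) - c(-50) = (13 + 2*(-55)) - 9*(-50) = (13 - 110) - 1*(-450) = -97 + 450 = 353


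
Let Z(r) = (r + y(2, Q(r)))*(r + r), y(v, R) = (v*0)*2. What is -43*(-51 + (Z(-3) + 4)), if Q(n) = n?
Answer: 1247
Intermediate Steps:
y(v, R) = 0 (y(v, R) = 0*2 = 0)
Z(r) = 2*r**2 (Z(r) = (r + 0)*(r + r) = r*(2*r) = 2*r**2)
-43*(-51 + (Z(-3) + 4)) = -43*(-51 + (2*(-3)**2 + 4)) = -43*(-51 + (2*9 + 4)) = -43*(-51 + (18 + 4)) = -43*(-51 + 22) = -43*(-29) = 1247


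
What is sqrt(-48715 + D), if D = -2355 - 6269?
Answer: 3*I*sqrt(6371) ≈ 239.46*I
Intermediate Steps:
D = -8624
sqrt(-48715 + D) = sqrt(-48715 - 8624) = sqrt(-57339) = 3*I*sqrt(6371)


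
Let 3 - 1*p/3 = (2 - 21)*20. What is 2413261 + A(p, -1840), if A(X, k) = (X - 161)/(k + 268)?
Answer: 948411326/393 ≈ 2.4133e+6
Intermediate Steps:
p = 1149 (p = 9 - 3*(2 - 21)*20 = 9 - (-57)*20 = 9 - 3*(-380) = 9 + 1140 = 1149)
A(X, k) = (-161 + X)/(268 + k)
2413261 + A(p, -1840) = 2413261 + (-161 + 1149)/(268 - 1840) = 2413261 + 988/(-1572) = 2413261 - 1/1572*988 = 2413261 - 247/393 = 948411326/393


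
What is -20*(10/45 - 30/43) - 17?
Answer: -2899/387 ≈ -7.4910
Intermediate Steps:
-20*(10/45 - 30/43) - 17 = -20*(10*(1/45) - 30*1/43) - 17 = -20*(2/9 - 30/43) - 17 = -20*(-184/387) - 17 = 3680/387 - 17 = -2899/387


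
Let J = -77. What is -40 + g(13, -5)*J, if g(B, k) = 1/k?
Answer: -123/5 ≈ -24.600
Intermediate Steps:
-40 + g(13, -5)*J = -40 - 77/(-5) = -40 - 1/5*(-77) = -40 + 77/5 = -123/5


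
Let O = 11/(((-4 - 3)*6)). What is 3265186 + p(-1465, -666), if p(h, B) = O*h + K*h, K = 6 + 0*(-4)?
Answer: 136784747/42 ≈ 3.2568e+6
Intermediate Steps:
K = 6 (K = 6 + 0 = 6)
O = -11/42 (O = 11/((-7*6)) = 11/(-42) = 11*(-1/42) = -11/42 ≈ -0.26190)
p(h, B) = 241*h/42 (p(h, B) = -11*h/42 + 6*h = 241*h/42)
3265186 + p(-1465, -666) = 3265186 + (241/42)*(-1465) = 3265186 - 353065/42 = 136784747/42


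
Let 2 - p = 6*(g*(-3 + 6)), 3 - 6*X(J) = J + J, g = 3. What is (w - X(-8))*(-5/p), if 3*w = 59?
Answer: 165/104 ≈ 1.5865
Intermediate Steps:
w = 59/3 (w = (⅓)*59 = 59/3 ≈ 19.667)
X(J) = ½ - J/3 (X(J) = ½ - (J + J)/6 = ½ - J/3)
p = -52 (p = 2 - 6*3*(-3 + 6) = 2 - 6*3*3 = 2 - 6*9 = 2 - 1*54 = 2 - 54 = -52)
(w - X(-8))*(-5/p) = (59/3 - (½ - ⅓*(-8)))*(-5/(-52)) = (59/3 - (½ + 8/3))*(-5*(-1/52)) = (59/3 - 1*19/6)*(5/52) = (59/3 - 19/6)*(5/52) = (33/2)*(5/52) = 165/104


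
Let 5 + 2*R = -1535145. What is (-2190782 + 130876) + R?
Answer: -2827481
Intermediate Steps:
R = -767575 (R = -5/2 + (½)*(-1535145) = -5/2 - 1535145/2 = -767575)
(-2190782 + 130876) + R = (-2190782 + 130876) - 767575 = -2059906 - 767575 = -2827481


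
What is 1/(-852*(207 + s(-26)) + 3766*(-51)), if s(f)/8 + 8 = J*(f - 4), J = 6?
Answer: 1/912978 ≈ 1.0953e-6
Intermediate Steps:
s(f) = -256 + 48*f (s(f) = -64 + 8*(6*(f - 4)) = -64 + 8*(6*(-4 + f)) = -64 + 8*(-24 + 6*f) = -64 + (-192 + 48*f) = -256 + 48*f)
1/(-852*(207 + s(-26)) + 3766*(-51)) = 1/(-852*(207 + (-256 + 48*(-26))) + 3766*(-51)) = 1/(-852*(207 + (-256 - 1248)) - 192066) = 1/(-852*(207 - 1504) - 192066) = 1/(-852*(-1297) - 192066) = 1/(1105044 - 192066) = 1/912978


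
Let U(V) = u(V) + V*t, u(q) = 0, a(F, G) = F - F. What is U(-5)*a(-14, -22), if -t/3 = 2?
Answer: 0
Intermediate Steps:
a(F, G) = 0
t = -6 (t = -3*2 = -6)
U(V) = -6*V (U(V) = 0 + V*(-6) = 0 - 6*V = -6*V)
U(-5)*a(-14, -22) = -6*(-5)*0 = 30*0 = 0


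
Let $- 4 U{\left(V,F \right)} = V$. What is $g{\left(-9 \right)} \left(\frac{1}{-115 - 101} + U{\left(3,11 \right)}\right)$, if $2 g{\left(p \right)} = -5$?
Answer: $\frac{815}{432} \approx 1.8866$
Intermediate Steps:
$U{\left(V,F \right)} = - \frac{V}{4}$
$g{\left(p \right)} = - \frac{5}{2}$ ($g{\left(p \right)} = \frac{1}{2} \left(-5\right) = - \frac{5}{2}$)
$g{\left(-9 \right)} \left(\frac{1}{-115 - 101} + U{\left(3,11 \right)}\right) = - \frac{5 \left(\frac{1}{-115 - 101} - \frac{3}{4}\right)}{2} = - \frac{5 \left(\frac{1}{-216} - \frac{3}{4}\right)}{2} = - \frac{5 \left(- \frac{1}{216} - \frac{3}{4}\right)}{2} = \left(- \frac{5}{2}\right) \left(- \frac{163}{216}\right) = \frac{815}{432}$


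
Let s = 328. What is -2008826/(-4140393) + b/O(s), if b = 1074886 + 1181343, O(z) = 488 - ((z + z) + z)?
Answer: -9340678380301/2053634928 ≈ -4548.4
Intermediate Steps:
O(z) = 488 - 3*z (O(z) = 488 - (2*z + z) = 488 - 3*z)
b = 2256229
-2008826/(-4140393) + b/O(s) = -2008826/(-4140393) + 2256229/(488 - 3*328) = -2008826*(-1/4140393) + 2256229/(488 - 984) = 2008826/4140393 + 2256229/(-496) = 2008826/4140393 + 2256229*(-1/496) = 2008826/4140393 - 2256229/496 = -9340678380301/2053634928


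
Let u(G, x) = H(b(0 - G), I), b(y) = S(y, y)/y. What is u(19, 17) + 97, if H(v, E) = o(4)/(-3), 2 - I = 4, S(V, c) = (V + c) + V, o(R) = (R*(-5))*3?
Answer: 117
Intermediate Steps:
o(R) = -15*R (o(R) = -5*R*3 = -15*R)
S(V, c) = c + 2*V
b(y) = 3 (b(y) = (y + 2*y)/y = (3*y)/y = 3)
I = -2 (I = 2 - 1*4 = 2 - 4 = -2)
H(v, E) = 20 (H(v, E) = -15*4/(-3) = -60*(-⅓) = 20)
u(G, x) = 20
u(19, 17) + 97 = 20 + 97 = 117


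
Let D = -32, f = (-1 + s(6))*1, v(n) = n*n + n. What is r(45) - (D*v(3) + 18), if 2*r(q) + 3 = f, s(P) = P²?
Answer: 382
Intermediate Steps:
v(n) = n + n² (v(n) = n² + n = n + n²)
f = 35 (f = (-1 + 6²)*1 = (-1 + 36)*1 = 35*1 = 35)
r(q) = 16 (r(q) = -3/2 + (½)*35 = -3/2 + 35/2 = 16)
r(45) - (D*v(3) + 18) = 16 - (-96*(1 + 3) + 18) = 16 - (-96*4 + 18) = 16 - (-32*12 + 18) = 16 - (-384 + 18) = 16 - 1*(-366) = 16 + 366 = 382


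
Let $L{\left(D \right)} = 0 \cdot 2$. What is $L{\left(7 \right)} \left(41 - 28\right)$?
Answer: $0$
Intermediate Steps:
$L{\left(D \right)} = 0$
$L{\left(7 \right)} \left(41 - 28\right) = 0 \left(41 - 28\right) = 0 \cdot 13 = 0$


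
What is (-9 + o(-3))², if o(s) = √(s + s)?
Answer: (9 - I*√6)² ≈ 75.0 - 44.091*I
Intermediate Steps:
o(s) = √2*√s (o(s) = √(2*s) = √2*√s)
(-9 + o(-3))² = (-9 + √2*√(-3))² = (-9 + √2*(I*√3))² = (-9 + I*√6)²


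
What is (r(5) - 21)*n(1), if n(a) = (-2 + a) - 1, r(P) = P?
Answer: 32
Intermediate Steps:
n(a) = -3 + a
(r(5) - 21)*n(1) = (5 - 21)*(-3 + 1) = -16*(-2) = 32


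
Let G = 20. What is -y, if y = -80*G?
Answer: 1600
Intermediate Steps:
y = -1600 (y = -80*20 = -1600)
-y = -1*(-1600) = 1600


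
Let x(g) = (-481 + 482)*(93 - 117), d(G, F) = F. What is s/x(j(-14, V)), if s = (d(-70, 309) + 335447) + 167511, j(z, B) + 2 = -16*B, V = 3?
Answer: -503267/24 ≈ -20969.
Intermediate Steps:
j(z, B) = -2 - 16*B
x(g) = -24 (x(g) = 1*(-24) = -24)
s = 503267 (s = (309 + 335447) + 167511 = 335756 + 167511 = 503267)
s/x(j(-14, V)) = 503267/(-24) = 503267*(-1/24) = -503267/24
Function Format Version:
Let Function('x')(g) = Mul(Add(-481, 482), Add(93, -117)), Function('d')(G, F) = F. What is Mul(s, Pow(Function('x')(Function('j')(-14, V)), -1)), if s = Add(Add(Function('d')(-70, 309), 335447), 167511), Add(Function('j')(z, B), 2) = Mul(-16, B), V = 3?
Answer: Rational(-503267, 24) ≈ -20969.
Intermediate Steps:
Function('j')(z, B) = Add(-2, Mul(-16, B))
Function('x')(g) = -24 (Function('x')(g) = Mul(1, -24) = -24)
s = 503267 (s = Add(Add(309, 335447), 167511) = Add(335756, 167511) = 503267)
Mul(s, Pow(Function('x')(Function('j')(-14, V)), -1)) = Mul(503267, Pow(-24, -1)) = Mul(503267, Rational(-1, 24)) = Rational(-503267, 24)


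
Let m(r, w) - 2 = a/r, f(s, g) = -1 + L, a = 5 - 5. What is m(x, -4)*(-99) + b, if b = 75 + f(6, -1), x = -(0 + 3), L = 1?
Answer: -123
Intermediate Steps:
a = 0
x = -3 (x = -1*3 = -3)
f(s, g) = 0 (f(s, g) = -1 + 1 = 0)
m(r, w) = 2 (m(r, w) = 2 + 0/r = 2 + 0 = 2)
b = 75 (b = 75 + 0 = 75)
m(x, -4)*(-99) + b = 2*(-99) + 75 = -198 + 75 = -123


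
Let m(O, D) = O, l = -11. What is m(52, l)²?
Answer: 2704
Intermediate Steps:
m(52, l)² = 52² = 2704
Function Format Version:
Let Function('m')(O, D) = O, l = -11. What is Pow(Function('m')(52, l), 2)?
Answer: 2704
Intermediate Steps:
Pow(Function('m')(52, l), 2) = Pow(52, 2) = 2704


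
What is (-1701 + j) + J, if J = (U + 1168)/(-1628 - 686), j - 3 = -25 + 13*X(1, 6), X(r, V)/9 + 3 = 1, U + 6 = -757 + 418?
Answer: -4529321/2314 ≈ -1957.4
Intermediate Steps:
U = -345 (U = -6 + (-757 + 418) = -6 - 339 = -345)
X(r, V) = -18 (X(r, V) = -27 + 9*1 = -27 + 9 = -18)
j = -256 (j = 3 + (-25 + 13*(-18)) = 3 + (-25 - 234) = 3 - 259 = -256)
J = -823/2314 (J = (-345 + 1168)/(-1628 - 686) = 823/(-2314) = 823*(-1/2314) = -823/2314 ≈ -0.35566)
(-1701 + j) + J = (-1701 - 256) - 823/2314 = -1957 - 823/2314 = -4529321/2314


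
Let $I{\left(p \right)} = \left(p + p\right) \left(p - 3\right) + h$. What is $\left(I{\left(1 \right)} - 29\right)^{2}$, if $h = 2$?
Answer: $961$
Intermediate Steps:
$I{\left(p \right)} = 2 + 2 p \left(-3 + p\right)$ ($I{\left(p \right)} = \left(p + p\right) \left(p - 3\right) + 2 = 2 p \left(-3 + p\right) + 2 = 2 + 2 p \left(-3 + p\right)$)
$\left(I{\left(1 \right)} - 29\right)^{2} = \left(\left(2 - 6 + 2 \cdot 1^{2}\right) - 29\right)^{2} = \left(\left(2 - 6 + 2 \cdot 1\right) - 29\right)^{2} = \left(\left(2 - 6 + 2\right) - 29\right)^{2} = \left(-2 - 29\right)^{2} = \left(-31\right)^{2} = 961$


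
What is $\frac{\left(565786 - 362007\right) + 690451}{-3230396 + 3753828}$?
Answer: $\frac{447115}{261716} \approx 1.7084$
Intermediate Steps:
$\frac{\left(565786 - 362007\right) + 690451}{-3230396 + 3753828} = \frac{\left(565786 - 362007\right) + 690451}{523432} = \left(203779 + 690451\right) \frac{1}{523432} = 894230 \cdot \frac{1}{523432} = \frac{447115}{261716}$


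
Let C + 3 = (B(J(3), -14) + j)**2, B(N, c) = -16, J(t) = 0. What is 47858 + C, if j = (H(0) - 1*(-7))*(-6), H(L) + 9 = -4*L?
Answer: 47871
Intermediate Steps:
H(L) = -9 - 4*L
j = 12 (j = ((-9 - 4*0) - 1*(-7))*(-6) = ((-9 + 0) + 7)*(-6) = (-9 + 7)*(-6) = -2*(-6) = 12)
C = 13 (C = -3 + (-16 + 12)**2 = -3 + (-4)**2 = -3 + 16 = 13)
47858 + C = 47858 + 13 = 47871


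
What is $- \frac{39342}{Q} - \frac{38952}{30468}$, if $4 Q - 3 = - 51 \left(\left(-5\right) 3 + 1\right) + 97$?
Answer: $- \frac{201099798}{1033373} \approx -194.61$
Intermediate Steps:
$Q = \frac{407}{2}$ ($Q = \frac{3}{4} + \frac{- 51 \left(\left(-5\right) 3 + 1\right) + 97}{4} = \frac{3}{4} + \frac{- 51 \left(-15 + 1\right) + 97}{4} = \frac{3}{4} + \frac{\left(-51\right) \left(-14\right) + 97}{4} = \frac{3}{4} + \frac{714 + 97}{4} = \frac{3}{4} + \frac{1}{4} \cdot 811 = \frac{3}{4} + \frac{811}{4} = \frac{407}{2} \approx 203.5$)
$- \frac{39342}{Q} - \frac{38952}{30468} = - \frac{39342}{\frac{407}{2}} - \frac{38952}{30468} = \left(-39342\right) \frac{2}{407} - \frac{3246}{2539} = - \frac{78684}{407} - \frac{3246}{2539} = - \frac{201099798}{1033373}$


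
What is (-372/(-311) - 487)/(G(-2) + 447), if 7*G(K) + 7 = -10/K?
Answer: -1057595/972497 ≈ -1.0875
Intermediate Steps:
G(K) = -1 - 10/(7*K) (G(K) = -1 + (-10/K)/7 = -1 - 10/(7*K))
(-372/(-311) - 487)/(G(-2) + 447) = (-372/(-311) - 487)/((-10/7 - 1*(-2))/(-2) + 447) = (-372*(-1/311) - 487)/(-(-10/7 + 2)/2 + 447) = (372/311 - 487)/(-1/2*4/7 + 447) = -151085/(311*(-2/7 + 447)) = -151085/(311*3127/7) = -151085/311*7/3127 = -1057595/972497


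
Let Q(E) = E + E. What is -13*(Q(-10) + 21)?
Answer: -13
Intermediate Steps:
Q(E) = 2*E
-13*(Q(-10) + 21) = -13*(2*(-10) + 21) = -13*(-20 + 21) = -13*1 = -13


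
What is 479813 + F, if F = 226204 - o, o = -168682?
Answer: 874699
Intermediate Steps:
F = 394886 (F = 226204 - 1*(-168682) = 226204 + 168682 = 394886)
479813 + F = 479813 + 394886 = 874699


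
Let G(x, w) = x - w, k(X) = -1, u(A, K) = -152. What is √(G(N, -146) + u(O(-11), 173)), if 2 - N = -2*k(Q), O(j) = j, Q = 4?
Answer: I*√6 ≈ 2.4495*I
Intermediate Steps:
N = 0 (N = 2 - (-2)*(-1) = 2 - 1*2 = 2 - 2 = 0)
√(G(N, -146) + u(O(-11), 173)) = √((0 - 1*(-146)) - 152) = √((0 + 146) - 152) = √(146 - 152) = √(-6) = I*√6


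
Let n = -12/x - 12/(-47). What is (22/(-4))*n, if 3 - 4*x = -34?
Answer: 9966/1739 ≈ 5.7309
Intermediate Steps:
x = 37/4 (x = ¾ - ¼*(-34) = ¾ + 17/2 = 37/4 ≈ 9.2500)
n = -1812/1739 (n = -12/37/4 - 12/(-47) = -12*4/37 - 12*(-1/47) = -48/37 + 12/47 = -1812/1739 ≈ -1.0420)
(22/(-4))*n = (22/(-4))*(-1812/1739) = (22*(-¼))*(-1812/1739) = -11/2*(-1812/1739) = 9966/1739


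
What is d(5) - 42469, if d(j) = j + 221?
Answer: -42243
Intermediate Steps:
d(j) = 221 + j
d(5) - 42469 = (221 + 5) - 42469 = 226 - 42469 = -42243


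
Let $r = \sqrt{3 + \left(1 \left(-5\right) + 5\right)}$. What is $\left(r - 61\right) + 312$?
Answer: $251 + \sqrt{3} \approx 252.73$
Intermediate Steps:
$r = \sqrt{3}$ ($r = \sqrt{3 + \left(-5 + 5\right)} = \sqrt{3 + 0} = \sqrt{3} \approx 1.732$)
$\left(r - 61\right) + 312 = \left(\sqrt{3} - 61\right) + 312 = \left(-61 + \sqrt{3}\right) + 312 = 251 + \sqrt{3}$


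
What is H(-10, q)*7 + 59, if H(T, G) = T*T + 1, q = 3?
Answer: 766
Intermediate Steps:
H(T, G) = 1 + T² (H(T, G) = T² + 1 = 1 + T²)
H(-10, q)*7 + 59 = (1 + (-10)²)*7 + 59 = (1 + 100)*7 + 59 = 101*7 + 59 = 707 + 59 = 766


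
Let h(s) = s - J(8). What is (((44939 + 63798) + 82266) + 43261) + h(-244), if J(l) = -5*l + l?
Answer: 234052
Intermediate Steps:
J(l) = -4*l
h(s) = 32 + s (h(s) = s - (-4)*8 = s - 1*(-32) = s + 32 = 32 + s)
(((44939 + 63798) + 82266) + 43261) + h(-244) = (((44939 + 63798) + 82266) + 43261) + (32 - 244) = ((108737 + 82266) + 43261) - 212 = (191003 + 43261) - 212 = 234264 - 212 = 234052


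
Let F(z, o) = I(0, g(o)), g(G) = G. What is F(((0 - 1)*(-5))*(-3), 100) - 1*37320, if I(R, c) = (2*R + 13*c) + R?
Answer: -36020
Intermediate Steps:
I(R, c) = 3*R + 13*c
F(z, o) = 13*o (F(z, o) = 3*0 + 13*o = 0 + 13*o = 13*o)
F(((0 - 1)*(-5))*(-3), 100) - 1*37320 = 13*100 - 1*37320 = 1300 - 37320 = -36020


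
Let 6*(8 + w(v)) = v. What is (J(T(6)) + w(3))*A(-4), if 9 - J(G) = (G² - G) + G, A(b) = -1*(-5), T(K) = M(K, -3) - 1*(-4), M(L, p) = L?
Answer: -985/2 ≈ -492.50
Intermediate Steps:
w(v) = -8 + v/6
T(K) = 4 + K (T(K) = K - 1*(-4) = K + 4 = 4 + K)
A(b) = 5
J(G) = 9 - G² (J(G) = 9 - ((G² - G) + G) = 9 - G²)
(J(T(6)) + w(3))*A(-4) = ((9 - (4 + 6)²) + (-8 + (⅙)*3))*5 = ((9 - 1*10²) + (-8 + ½))*5 = ((9 - 1*100) - 15/2)*5 = ((9 - 100) - 15/2)*5 = (-91 - 15/2)*5 = -197/2*5 = -985/2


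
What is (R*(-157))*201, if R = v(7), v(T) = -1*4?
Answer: 126228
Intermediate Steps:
v(T) = -4
R = -4
(R*(-157))*201 = -4*(-157)*201 = 628*201 = 126228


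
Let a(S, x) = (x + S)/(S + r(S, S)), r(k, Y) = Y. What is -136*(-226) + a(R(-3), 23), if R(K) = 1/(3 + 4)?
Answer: 30817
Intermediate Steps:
R(K) = ⅐ (R(K) = 1/7 = ⅐)
a(S, x) = (S + x)/(2*S) (a(S, x) = (x + S)/(S + S) = (S + x)/((2*S)) = (S + x)*(1/(2*S)) = (S + x)/(2*S))
-136*(-226) + a(R(-3), 23) = -136*(-226) + (⅐ + 23)/(2*(⅐)) = 30736 + (½)*7*(162/7) = 30736 + 81 = 30817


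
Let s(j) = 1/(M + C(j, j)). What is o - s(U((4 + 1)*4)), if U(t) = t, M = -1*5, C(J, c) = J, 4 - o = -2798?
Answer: 42029/15 ≈ 2801.9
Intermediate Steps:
o = 2802 (o = 4 - 1*(-2798) = 4 + 2798 = 2802)
M = -5
s(j) = 1/(-5 + j)
o - s(U((4 + 1)*4)) = 2802 - 1/(-5 + (4 + 1)*4) = 2802 - 1/(-5 + 5*4) = 2802 - 1/(-5 + 20) = 2802 - 1/15 = 42029/15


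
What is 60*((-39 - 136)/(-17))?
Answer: 10500/17 ≈ 617.65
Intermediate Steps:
60*((-39 - 136)/(-17)) = 60*(-175*(-1/17)) = 60*(175/17) = 10500/17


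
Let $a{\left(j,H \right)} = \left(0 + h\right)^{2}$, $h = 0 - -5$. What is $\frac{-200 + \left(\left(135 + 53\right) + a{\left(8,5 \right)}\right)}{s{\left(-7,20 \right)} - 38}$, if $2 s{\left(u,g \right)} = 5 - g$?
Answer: $- \frac{2}{7} \approx -0.28571$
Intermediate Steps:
$s{\left(u,g \right)} = \frac{5}{2} - \frac{g}{2}$ ($s{\left(u,g \right)} = \frac{5 - g}{2} = \frac{5}{2} - \frac{g}{2}$)
$h = 5$ ($h = 0 + 5 = 5$)
$a{\left(j,H \right)} = 25$ ($a{\left(j,H \right)} = \left(0 + 5\right)^{2} = 5^{2} = 25$)
$\frac{-200 + \left(\left(135 + 53\right) + a{\left(8,5 \right)}\right)}{s{\left(-7,20 \right)} - 38} = \frac{-200 + \left(\left(135 + 53\right) + 25\right)}{\left(\frac{5}{2} - 10\right) - 38} = \frac{-200 + \left(188 + 25\right)}{\left(\frac{5}{2} - 10\right) - 38} = \frac{-200 + 213}{- \frac{15}{2} - 38} = \frac{13}{- \frac{91}{2}} = 13 \left(- \frac{2}{91}\right) = - \frac{2}{7}$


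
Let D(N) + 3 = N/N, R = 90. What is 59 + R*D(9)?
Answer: -121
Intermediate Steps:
D(N) = -2 (D(N) = -3 + N/N = -3 + 1 = -2)
59 + R*D(9) = 59 + 90*(-2) = 59 - 180 = -121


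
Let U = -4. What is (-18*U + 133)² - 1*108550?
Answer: -66525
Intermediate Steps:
(-18*U + 133)² - 1*108550 = (-18*(-4) + 133)² - 1*108550 = (72 + 133)² - 108550 = 205² - 108550 = 42025 - 108550 = -66525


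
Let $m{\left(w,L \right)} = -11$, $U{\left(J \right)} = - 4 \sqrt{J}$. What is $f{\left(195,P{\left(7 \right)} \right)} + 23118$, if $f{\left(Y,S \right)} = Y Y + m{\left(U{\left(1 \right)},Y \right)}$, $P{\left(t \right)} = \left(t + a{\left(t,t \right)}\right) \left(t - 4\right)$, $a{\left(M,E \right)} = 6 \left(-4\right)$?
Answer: $61132$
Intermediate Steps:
$a{\left(M,E \right)} = -24$
$P{\left(t \right)} = \left(-24 + t\right) \left(-4 + t\right)$ ($P{\left(t \right)} = \left(t - 24\right) \left(t - 4\right) = \left(-24 + t\right) \left(-4 + t\right)$)
$f{\left(Y,S \right)} = -11 + Y^{2}$ ($f{\left(Y,S \right)} = Y Y - 11 = Y^{2} - 11 = -11 + Y^{2}$)
$f{\left(195,P{\left(7 \right)} \right)} + 23118 = \left(-11 + 195^{2}\right) + 23118 = \left(-11 + 38025\right) + 23118 = 38014 + 23118 = 61132$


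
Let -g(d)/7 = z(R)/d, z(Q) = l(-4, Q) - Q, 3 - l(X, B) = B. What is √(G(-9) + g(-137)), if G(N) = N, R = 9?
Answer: I*√183306/137 ≈ 3.1251*I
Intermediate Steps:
l(X, B) = 3 - B
z(Q) = 3 - 2*Q (z(Q) = (3 - Q) - Q = 3 - 2*Q)
g(d) = 105/d (g(d) = -7*(3 - 2*9)/d = -7*(3 - 18)/d = -(-105)/d = 105/d)
√(G(-9) + g(-137)) = √(-9 + 105/(-137)) = √(-9 + 105*(-1/137)) = √(-9 - 105/137) = √(-1338/137) = I*√183306/137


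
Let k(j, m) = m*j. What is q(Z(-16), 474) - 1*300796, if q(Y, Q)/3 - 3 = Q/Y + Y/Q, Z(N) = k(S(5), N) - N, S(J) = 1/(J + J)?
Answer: -475087291/1580 ≈ -3.0069e+5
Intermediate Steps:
S(J) = 1/(2*J)
k(j, m) = j*m
Z(N) = -9*N/10 (Z(N) = ((1/2)/5)*N - N = ((1/2)*(1/5))*N - N = N/10 - N = -9*N/10)
q(Y, Q) = 9 + 3*Q/Y + 3*Y/Q (q(Y, Q) = 9 + 3*(Q/Y + Y/Q) = 9 + (3*Q/Y + 3*Y/Q) = 9 + 3*Q/Y + 3*Y/Q)
q(Z(-16), 474) - 1*300796 = (9 + 3*474/(-9/10*(-16)) + 3*(-9/10*(-16))/474) - 1*300796 = (9 + 3*474/(72/5) + 3*(72/5)*(1/474)) - 300796 = (9 + 3*474*(5/72) + 36/395) - 300796 = (9 + 395/4 + 36/395) - 300796 = 170389/1580 - 300796 = -475087291/1580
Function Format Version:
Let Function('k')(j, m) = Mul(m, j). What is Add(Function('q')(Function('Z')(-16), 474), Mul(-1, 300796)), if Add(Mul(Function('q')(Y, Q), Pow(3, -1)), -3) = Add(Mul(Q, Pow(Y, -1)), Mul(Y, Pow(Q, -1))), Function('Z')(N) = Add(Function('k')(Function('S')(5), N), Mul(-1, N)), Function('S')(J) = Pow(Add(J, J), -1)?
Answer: Rational(-475087291, 1580) ≈ -3.0069e+5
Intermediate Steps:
Function('S')(J) = Mul(Rational(1, 2), Pow(J, -1)) (Function('S')(J) = Pow(Mul(2, J), -1) = Mul(Rational(1, 2), Pow(J, -1)))
Function('k')(j, m) = Mul(j, m)
Function('Z')(N) = Mul(Rational(-9, 10), N) (Function('Z')(N) = Add(Mul(Mul(Rational(1, 2), Pow(5, -1)), N), Mul(-1, N)) = Add(Mul(Mul(Rational(1, 2), Rational(1, 5)), N), Mul(-1, N)) = Add(Mul(Rational(1, 10), N), Mul(-1, N)) = Mul(Rational(-9, 10), N))
Function('q')(Y, Q) = Add(9, Mul(3, Q, Pow(Y, -1)), Mul(3, Y, Pow(Q, -1))) (Function('q')(Y, Q) = Add(9, Mul(3, Add(Mul(Q, Pow(Y, -1)), Mul(Y, Pow(Q, -1))))) = Add(9, Add(Mul(3, Q, Pow(Y, -1)), Mul(3, Y, Pow(Q, -1)))) = Add(9, Mul(3, Q, Pow(Y, -1)), Mul(3, Y, Pow(Q, -1))))
Add(Function('q')(Function('Z')(-16), 474), Mul(-1, 300796)) = Add(Add(9, Mul(3, 474, Pow(Mul(Rational(-9, 10), -16), -1)), Mul(3, Mul(Rational(-9, 10), -16), Pow(474, -1))), Mul(-1, 300796)) = Add(Add(9, Mul(3, 474, Pow(Rational(72, 5), -1)), Mul(3, Rational(72, 5), Rational(1, 474))), -300796) = Add(Add(9, Mul(3, 474, Rational(5, 72)), Rational(36, 395)), -300796) = Add(Add(9, Rational(395, 4), Rational(36, 395)), -300796) = Add(Rational(170389, 1580), -300796) = Rational(-475087291, 1580)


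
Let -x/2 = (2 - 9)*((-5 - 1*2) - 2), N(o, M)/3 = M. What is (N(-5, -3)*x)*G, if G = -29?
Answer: -32886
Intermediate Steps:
N(o, M) = 3*M
x = -126 (x = -2*(2 - 9)*((-5 - 1*2) - 2) = -(-14)*((-5 - 2) - 2) = -(-14)*(-7 - 2) = -(-14)*(-9) = -2*63 = -126)
(N(-5, -3)*x)*G = ((3*(-3))*(-126))*(-29) = -9*(-126)*(-29) = 1134*(-29) = -32886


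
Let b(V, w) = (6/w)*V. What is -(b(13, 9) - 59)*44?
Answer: 6644/3 ≈ 2214.7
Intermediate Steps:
b(V, w) = 6*V/w
-(b(13, 9) - 59)*44 = -(6*13/9 - 59)*44 = -(6*13*(⅑) - 59)*44 = -(26/3 - 59)*44 = -(-151)*44/3 = -1*(-6644/3) = 6644/3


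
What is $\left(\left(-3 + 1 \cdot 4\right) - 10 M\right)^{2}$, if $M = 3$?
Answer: $841$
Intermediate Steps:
$\left(\left(-3 + 1 \cdot 4\right) - 10 M\right)^{2} = \left(\left(-3 + 1 \cdot 4\right) - 30\right)^{2} = \left(\left(-3 + 4\right) - 30\right)^{2} = \left(1 - 30\right)^{2} = \left(-29\right)^{2} = 841$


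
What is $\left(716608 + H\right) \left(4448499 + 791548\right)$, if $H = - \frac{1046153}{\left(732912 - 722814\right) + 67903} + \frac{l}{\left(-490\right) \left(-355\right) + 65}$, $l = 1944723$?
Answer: $\frac{16989518896235937340252}{4524448005} \approx 3.755 \cdot 10^{12}$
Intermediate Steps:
$H = - \frac{10118658524}{4524448005}$ ($H = - \frac{1046153}{\left(732912 - 722814\right) + 67903} + \frac{1944723}{\left(-490\right) \left(-355\right) + 65} = - \frac{1046153}{10098 + 67903} + \frac{1944723}{173950 + 65} = - \frac{1046153}{78001} + \frac{1944723}{174015} = \left(-1046153\right) \frac{1}{78001} + 1944723 \cdot \frac{1}{174015} = - \frac{1046153}{78001} + \frac{648241}{58005} = - \frac{10118658524}{4524448005} \approx -2.2364$)
$\left(716608 + H\right) \left(4448499 + 791548\right) = \left(716608 - \frac{10118658524}{4524448005}\right) \left(4448499 + 791548\right) = \frac{3242245517308516}{4524448005} \cdot 5240047 = \frac{16989518896235937340252}{4524448005}$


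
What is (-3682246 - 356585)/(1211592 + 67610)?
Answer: -4038831/1279202 ≈ -3.1573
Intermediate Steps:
(-3682246 - 356585)/(1211592 + 67610) = -4038831/1279202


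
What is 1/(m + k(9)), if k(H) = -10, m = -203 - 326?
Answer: -1/539 ≈ -0.0018553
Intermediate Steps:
m = -529
1/(m + k(9)) = 1/(-529 - 10) = 1/(-539) = -1/539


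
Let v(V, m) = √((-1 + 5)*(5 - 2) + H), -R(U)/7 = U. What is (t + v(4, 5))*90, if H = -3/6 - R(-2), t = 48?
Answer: 4320 + 45*I*√10 ≈ 4320.0 + 142.3*I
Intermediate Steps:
R(U) = -7*U
H = -29/2 (H = -3/6 - (-7)*(-2) = -3*⅙ - 1*14 = -½ - 14 = -29/2 ≈ -14.500)
v(V, m) = I*√10/2 (v(V, m) = √((-1 + 5)*(5 - 2) - 29/2) = √(4*3 - 29/2) = √(12 - 29/2) = √(-5/2) = I*√10/2)
(t + v(4, 5))*90 = (48 + I*√10/2)*90 = 4320 + 45*I*√10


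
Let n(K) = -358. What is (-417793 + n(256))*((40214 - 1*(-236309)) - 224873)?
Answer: -21597499150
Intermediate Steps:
(-417793 + n(256))*((40214 - 1*(-236309)) - 224873) = (-417793 - 358)*((40214 - 1*(-236309)) - 224873) = -418151*((40214 + 236309) - 224873) = -418151*(276523 - 224873) = -418151*51650 = -21597499150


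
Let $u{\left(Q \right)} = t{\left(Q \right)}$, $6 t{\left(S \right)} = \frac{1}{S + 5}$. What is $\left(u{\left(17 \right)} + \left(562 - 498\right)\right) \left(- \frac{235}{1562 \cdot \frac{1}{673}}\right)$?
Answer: $- \frac{18820445}{2904} \approx -6480.9$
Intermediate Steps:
$t{\left(S \right)} = \frac{1}{6 \left(5 + S\right)}$ ($t{\left(S \right)} = \frac{1}{6 \left(S + 5\right)} = \frac{1}{6 \left(5 + S\right)}$)
$u{\left(Q \right)} = \frac{1}{6 \left(5 + Q\right)}$
$\left(u{\left(17 \right)} + \left(562 - 498\right)\right) \left(- \frac{235}{1562 \cdot \frac{1}{673}}\right) = \left(\frac{1}{6 \left(5 + 17\right)} + \left(562 - 498\right)\right) \left(- \frac{235}{1562 \cdot \frac{1}{673}}\right) = \left(\frac{1}{6 \cdot 22} + \left(562 - 498\right)\right) \left(- \frac{235}{1562 \cdot \frac{1}{673}}\right) = \left(\frac{1}{6} \cdot \frac{1}{22} + 64\right) \left(- \frac{235}{\frac{1562}{673}}\right) = \left(\frac{1}{132} + 64\right) \left(\left(-235\right) \frac{673}{1562}\right) = \frac{8449}{132} \left(- \frac{158155}{1562}\right) = - \frac{18820445}{2904}$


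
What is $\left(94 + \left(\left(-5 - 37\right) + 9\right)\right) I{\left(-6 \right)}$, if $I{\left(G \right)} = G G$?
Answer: $2196$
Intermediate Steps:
$I{\left(G \right)} = G^{2}$
$\left(94 + \left(\left(-5 - 37\right) + 9\right)\right) I{\left(-6 \right)} = \left(94 + \left(\left(-5 - 37\right) + 9\right)\right) \left(-6\right)^{2} = \left(94 + \left(-42 + 9\right)\right) 36 = \left(94 - 33\right) 36 = 61 \cdot 36 = 2196$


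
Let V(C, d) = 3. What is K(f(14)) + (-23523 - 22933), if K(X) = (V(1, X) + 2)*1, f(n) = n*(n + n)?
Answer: -46451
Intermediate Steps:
f(n) = 2*n² (f(n) = n*(2*n) = 2*n²)
K(X) = 5 (K(X) = (3 + 2)*1 = 5*1 = 5)
K(f(14)) + (-23523 - 22933) = 5 + (-23523 - 22933) = 5 - 46456 = -46451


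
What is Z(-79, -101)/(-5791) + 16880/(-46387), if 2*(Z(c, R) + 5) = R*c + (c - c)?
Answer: -565162163/537254234 ≈ -1.0519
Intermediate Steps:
Z(c, R) = -5 + R*c/2 (Z(c, R) = -5 + (R*c + (c - c))/2 = -5 + (R*c + 0)/2 = -5 + (R*c)/2 = -5 + R*c/2)
Z(-79, -101)/(-5791) + 16880/(-46387) = (-5 + (1/2)*(-101)*(-79))/(-5791) + 16880/(-46387) = (-5 + 7979/2)*(-1/5791) + 16880*(-1/46387) = (7969/2)*(-1/5791) - 16880/46387 = -7969/11582 - 16880/46387 = -565162163/537254234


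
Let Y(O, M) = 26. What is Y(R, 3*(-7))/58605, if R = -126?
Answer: 26/58605 ≈ 0.00044365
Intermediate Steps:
Y(R, 3*(-7))/58605 = 26/58605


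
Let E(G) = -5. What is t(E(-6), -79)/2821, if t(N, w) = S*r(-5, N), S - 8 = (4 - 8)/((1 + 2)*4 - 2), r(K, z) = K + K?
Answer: -76/2821 ≈ -0.026941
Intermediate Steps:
r(K, z) = 2*K
S = 38/5 (S = 8 + (4 - 8)/((1 + 2)*4 - 2) = 8 - 4/(3*4 - 2) = 8 - 4/(12 - 2) = 8 - 4/10 = 8 - 4*1/10 = 8 - 2/5 = 38/5 ≈ 7.6000)
t(N, w) = -76 (t(N, w) = 38*(2*(-5))/5 = (38/5)*(-10) = -76)
t(E(-6), -79)/2821 = -76/2821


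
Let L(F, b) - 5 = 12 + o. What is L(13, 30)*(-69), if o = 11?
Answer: -1932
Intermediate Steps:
L(F, b) = 28 (L(F, b) = 5 + (12 + 11) = 5 + 23 = 28)
L(13, 30)*(-69) = 28*(-69) = -1932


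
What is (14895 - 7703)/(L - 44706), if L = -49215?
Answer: -7192/93921 ≈ -0.076575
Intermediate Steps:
(14895 - 7703)/(L - 44706) = (14895 - 7703)/(-49215 - 44706) = 7192/(-93921) = 7192*(-1/93921) = -7192/93921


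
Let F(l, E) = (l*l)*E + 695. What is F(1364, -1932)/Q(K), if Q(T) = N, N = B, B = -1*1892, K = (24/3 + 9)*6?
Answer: 3594477577/1892 ≈ 1.8998e+6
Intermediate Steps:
F(l, E) = 695 + E*l² (F(l, E) = l²*E + 695 = E*l² + 695 = 695 + E*l²)
K = 102 (K = (24*(⅓) + 9)*6 = (8 + 9)*6 = 17*6 = 102)
B = -1892
N = -1892
Q(T) = -1892
F(1364, -1932)/Q(K) = (695 - 1932*1364²)/(-1892) = (695 - 1932*1860496)*(-1/1892) = (695 - 3594478272)*(-1/1892) = -3594477577*(-1/1892) = 3594477577/1892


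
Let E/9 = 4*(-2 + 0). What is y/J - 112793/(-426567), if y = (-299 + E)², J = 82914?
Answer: 22688409083/11789458746 ≈ 1.9245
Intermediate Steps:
E = -72 (E = 9*(4*(-2 + 0)) = 9*(4*(-2)) = 9*(-8) = -72)
y = 137641 (y = (-299 - 72)² = (-371)² = 137641)
y/J - 112793/(-426567) = 137641/82914 - 112793/(-426567) = 137641*(1/82914) - 112793*(-1/426567) = 137641/82914 + 112793/426567 = 22688409083/11789458746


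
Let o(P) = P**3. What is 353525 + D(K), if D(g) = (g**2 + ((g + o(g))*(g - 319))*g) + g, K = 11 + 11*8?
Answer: -21134905015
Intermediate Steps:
K = 99 (K = 11 + 88 = 99)
D(g) = g + g**2 + g*(-319 + g)*(g + g**3) (D(g) = (g**2 + ((g + g**3)*(g - 319))*g) + g = (g**2 + ((g + g**3)*(-319 + g))*g) + g = (g**2 + ((-319 + g)*(g + g**3))*g) + g = (g**2 + g*(-319 + g)*(g + g**3)) + g = g + g**2 + g*(-319 + g)*(g + g**3))
353525 + D(K) = 353525 + 99*(1 + 99**2 + 99**4 - 319*99**3 - 318*99) = 353525 + 99*(1 + 9801 + 96059601 - 319*970299 - 31482) = 353525 + 99*(1 + 9801 + 96059601 - 309525381 - 31482) = 353525 + 99*(-213487460) = 353525 - 21135258540 = -21134905015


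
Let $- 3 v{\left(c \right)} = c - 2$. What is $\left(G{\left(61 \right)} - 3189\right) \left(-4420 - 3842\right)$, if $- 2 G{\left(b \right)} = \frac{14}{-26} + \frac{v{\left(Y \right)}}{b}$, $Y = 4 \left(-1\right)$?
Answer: $\frac{20891925243}{793} \approx 2.6345 \cdot 10^{7}$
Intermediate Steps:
$Y = -4$
$v{\left(c \right)} = \frac{2}{3} - \frac{c}{3}$ ($v{\left(c \right)} = - \frac{c - 2}{3} = - \frac{-2 + c}{3} = \frac{2}{3} - \frac{c}{3}$)
$G{\left(b \right)} = \frac{7}{26} - \frac{1}{b}$ ($G{\left(b \right)} = - \frac{\frac{14}{-26} + \frac{\frac{2}{3} - - \frac{4}{3}}{b}}{2} = - \frac{14 \left(- \frac{1}{26}\right) + \frac{\frac{2}{3} + \frac{4}{3}}{b}}{2} = - \frac{- \frac{7}{13} + \frac{2}{b}}{2} = \frac{7}{26} - \frac{1}{b}$)
$\left(G{\left(61 \right)} - 3189\right) \left(-4420 - 3842\right) = \left(\left(\frac{7}{26} - \frac{1}{61}\right) - 3189\right) \left(-4420 - 3842\right) = \left(\left(\frac{7}{26} - \frac{1}{61}\right) - 3189\right) \left(-8262\right) = \left(\frac{401}{1586} - 3189\right) \left(-8262\right) = \left(- \frac{5057353}{1586}\right) \left(-8262\right) = \frac{20891925243}{793}$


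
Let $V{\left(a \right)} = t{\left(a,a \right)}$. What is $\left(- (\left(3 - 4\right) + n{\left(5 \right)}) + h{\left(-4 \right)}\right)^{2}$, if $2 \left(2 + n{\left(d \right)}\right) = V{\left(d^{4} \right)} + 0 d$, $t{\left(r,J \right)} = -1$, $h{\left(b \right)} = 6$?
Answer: $\frac{361}{4} \approx 90.25$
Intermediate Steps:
$V{\left(a \right)} = -1$
$n{\left(d \right)} = - \frac{5}{2}$ ($n{\left(d \right)} = -2 + \frac{-1 + 0 d}{2} = -2 + \frac{-1 + 0}{2} = -2 + \frac{1}{2} \left(-1\right) = -2 - \frac{1}{2} = - \frac{5}{2}$)
$\left(- (\left(3 - 4\right) + n{\left(5 \right)}) + h{\left(-4 \right)}\right)^{2} = \left(- (\left(3 - 4\right) - \frac{5}{2}) + 6\right)^{2} = \left(- (-1 - \frac{5}{2}) + 6\right)^{2} = \left(\left(-1\right) \left(- \frac{7}{2}\right) + 6\right)^{2} = \left(\frac{7}{2} + 6\right)^{2} = \left(\frac{19}{2}\right)^{2} = \frac{361}{4}$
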